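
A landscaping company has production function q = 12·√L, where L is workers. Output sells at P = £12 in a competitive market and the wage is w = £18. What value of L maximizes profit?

MP_L = (1/2)·12·L^(-1/2) = 6·L^(-1/2).
Profit maximization for a price taker requires P·MP_L = w: 12·6·L^(-1/2) = 18.
So L^(-1/2) = 0.25, which gives L = 16.

L* = 16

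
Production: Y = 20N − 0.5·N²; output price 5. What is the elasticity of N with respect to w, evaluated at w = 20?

From P·MP_N = w with MP_N = 20 − N, labor demand is N(w) = 20 − w/5.
dN/dw = −1/(5) = -0.2.
At w = 20, N = 16, so ε = (dN/dw)·(w/N) = (-0.2)·(20/16) = -0.25.

ε = -0.25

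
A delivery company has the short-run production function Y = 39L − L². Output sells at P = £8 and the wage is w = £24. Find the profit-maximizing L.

The marginal product of L is MP_L = 39 − 2L.
A price-taking firm hires until the value of the marginal product equals the wage: P·MP_L = w, so 8·(39 − 2L) = 24.
Then 39 − 2L = 3, giving L = 18.

L* = 18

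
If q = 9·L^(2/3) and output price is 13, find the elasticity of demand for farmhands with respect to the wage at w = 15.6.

MP_L = (2/3)·9·L^(-1/3), so P·MP_L = w gives 78·L^(-1/3) = w.
Solving, L(w) = (78/w)^(3). This is a constant-elasticity form: L ∝ w^(−3), so ε = −3.

ε = -3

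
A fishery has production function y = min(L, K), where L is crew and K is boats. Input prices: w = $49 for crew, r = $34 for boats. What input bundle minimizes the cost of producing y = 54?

With a fixed-proportions technology, the cost-minimizing bundle uses no slack in either input: L = K = y.
So L = 54 and K = 54.

L* = 54, K* = 54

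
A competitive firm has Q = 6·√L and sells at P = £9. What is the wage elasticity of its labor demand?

MP_L = (1/2)·6·L^(-1/2), so P·MP_L = w gives 27·L^(-1/2) = w.
Solving, L(w) = (27/w)^(2). This is a constant-elasticity form: L ∝ w^(−2), so ε = −2.

ε = -2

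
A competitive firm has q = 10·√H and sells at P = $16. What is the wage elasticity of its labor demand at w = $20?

ε = -2

MP_H = (1/2)·10·H^(-1/2), so P·MP_H = w gives 80·H^(-1/2) = w.
Solving, H(w) = (80/w)^(2). This is a constant-elasticity form: H ∝ w^(−2), so ε = −2.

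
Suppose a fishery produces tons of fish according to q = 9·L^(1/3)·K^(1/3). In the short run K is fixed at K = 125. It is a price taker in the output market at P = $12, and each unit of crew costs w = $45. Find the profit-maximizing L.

With K = 125, MP_L = (1/3)·9·L^(-2/3)·125^(1/3) = 15·L^(-2/3).
Profit maximization for a price taker requires P·MP_L = w: 12·15·L^(-2/3) = 45.
So L^(-2/3) = 0.25, which gives L = 8.

L* = 8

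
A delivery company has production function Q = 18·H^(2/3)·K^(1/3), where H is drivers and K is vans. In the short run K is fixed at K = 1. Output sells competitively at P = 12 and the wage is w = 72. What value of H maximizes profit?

With K = 1, MP_H = (2/3)·18·H^(-1/3)·1^(1/3) = 12·H^(-1/3).
Profit maximization for a price taker requires P·MP_H = w: 12·12·H^(-1/3) = 72.
So H^(-1/3) = 0.5, which gives H = 8.

H* = 8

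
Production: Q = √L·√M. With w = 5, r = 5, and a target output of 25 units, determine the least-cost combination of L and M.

L* = 25, M* = 25

Cost minimization requires the marginal rate of technical substitution to equal the input-price ratio: MP_L/MP_M = w/r.
Here MP_L/MP_M = (1/2)·(M/L)/(1/2) = (M/L). Setting this equal to 5/5 = 1 gives M = L.
Substituting into Q = 25: L^(1/2)·(L)^(1/2) = 25.
Solving, L = 25 and M = 25.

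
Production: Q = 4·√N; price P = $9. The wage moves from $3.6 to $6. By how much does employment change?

ΔN = -16

From P·MP_N = w with MP_N = 2·N^(-1/2), the labor demand is N(w) = (18/w)^(2).
At w = 3.6: N = 25. At w = 6: N = 9.
ΔN = 9 − 25 = -16.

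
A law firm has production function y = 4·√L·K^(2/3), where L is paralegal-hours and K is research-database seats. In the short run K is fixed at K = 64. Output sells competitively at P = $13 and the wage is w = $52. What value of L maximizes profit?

With K = 64, MP_L = (1/2)·4·L^(-1/2)·64^(2/3) = 32·L^(-1/2).
Profit maximization for a price taker requires P·MP_L = w: 13·32·L^(-1/2) = 52.
So L^(-1/2) = 0.125, which gives L = 64.

L* = 64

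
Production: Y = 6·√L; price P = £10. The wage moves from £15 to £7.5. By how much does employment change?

From P·MP_L = w with MP_L = 3·L^(-1/2), the labor demand is L(w) = (30/w)^(2).
At w = 15: L = 4. At w = 7.5: L = 16.
ΔL = 16 − 4 = 12.

ΔL = 12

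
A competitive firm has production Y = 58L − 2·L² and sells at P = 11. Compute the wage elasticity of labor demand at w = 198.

ε = -0.45

From P·MP_L = w with MP_L = 58 − 4L, labor demand is L(w) = (58 − w/11)/4.
dL/dw = −1/(44) = -1/44.
At w = 198, L = 10, so ε = (dL/dw)·(w/L) = (-1/44)·(198/10) = -0.45.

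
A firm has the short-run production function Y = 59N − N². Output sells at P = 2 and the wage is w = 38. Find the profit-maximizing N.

The marginal product of N is MP_N = 59 − 2N.
A price-taking firm hires until the value of the marginal product equals the wage: P·MP_N = w, so 2·(59 − 2N) = 38.
Then 59 − 2N = 19, giving N = 20.

N* = 20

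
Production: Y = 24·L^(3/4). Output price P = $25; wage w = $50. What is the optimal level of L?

L* = 6561

MP_L = (3/4)·24·L^(-1/4) = 18·L^(-1/4).
Profit maximization for a price taker requires P·MP_L = w: 25·18·L^(-1/4) = 50.
So L^(-1/4) = 1/9, which gives L = 6561.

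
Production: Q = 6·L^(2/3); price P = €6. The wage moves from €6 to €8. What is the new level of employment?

From P·MP_L = w with MP_L = 4·L^(-1/3), the labor demand is L(w) = (24/w)^(3).
At w = 6: L = 64. At w = 8: L = 27.

L* = 27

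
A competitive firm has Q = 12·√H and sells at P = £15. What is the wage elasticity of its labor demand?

ε = -2

MP_H = (1/2)·12·H^(-1/2), so P·MP_H = w gives 90·H^(-1/2) = w.
Solving, H(w) = (90/w)^(2). This is a constant-elasticity form: H ∝ w^(−2), so ε = −2.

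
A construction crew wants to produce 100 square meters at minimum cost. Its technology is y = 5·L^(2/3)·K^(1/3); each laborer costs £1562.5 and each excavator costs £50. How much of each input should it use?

Cost minimization requires the marginal rate of technical substitution to equal the input-price ratio: MP_L/MP_K = w/r.
Here MP_L/MP_K = (2/3)·(K/L)/(1/3) = 2·(K/L). Setting this equal to 1562.5/50 = 31.25 gives K = 15.625L.
Substituting into y = 100: 5·L^(2/3)·(15.625L)^(1/3) = 100.
Solving, L = 8 and K = 125.

L* = 8, K* = 125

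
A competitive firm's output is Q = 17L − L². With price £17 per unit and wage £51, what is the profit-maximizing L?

The marginal product of L is MP_L = 17 − 2L.
A price-taking firm hires until the value of the marginal product equals the wage: P·MP_L = w, so 17·(17 − 2L) = 51.
Then 17 − 2L = 3, giving L = 7.

L* = 7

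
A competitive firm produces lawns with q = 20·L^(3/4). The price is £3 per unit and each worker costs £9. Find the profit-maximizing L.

MP_L = (3/4)·20·L^(-1/4) = 15·L^(-1/4).
Profit maximization for a price taker requires P·MP_L = w: 3·15·L^(-1/4) = 9.
So L^(-1/4) = 0.2, which gives L = 625.

L* = 625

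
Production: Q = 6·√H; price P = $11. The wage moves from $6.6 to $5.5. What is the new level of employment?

H* = 36

From P·MP_H = w with MP_H = 3·H^(-1/2), the labor demand is H(w) = (33/w)^(2).
At w = 6.6: H = 25. At w = 5.5: H = 36.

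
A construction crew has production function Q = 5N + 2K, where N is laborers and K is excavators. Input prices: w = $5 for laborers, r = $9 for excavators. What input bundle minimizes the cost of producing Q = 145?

The inputs are perfect substitutes, so the firm uses whichever has the lower cost per unit of output.
Cost per unit of output via N is w/5 = 1; via K it is r/2 = 4.5. N is cheaper.
Producing Q = 145 with N alone: N = 29, K = 0.

N* = 29, K* = 0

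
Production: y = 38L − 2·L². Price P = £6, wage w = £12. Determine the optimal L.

The marginal product of L is MP_L = 38 − 4L.
A price-taking firm hires until the value of the marginal product equals the wage: P·MP_L = w, so 6·(38 − 4L) = 12.
Then 38 − 4L = 2, giving L = 9.

L* = 9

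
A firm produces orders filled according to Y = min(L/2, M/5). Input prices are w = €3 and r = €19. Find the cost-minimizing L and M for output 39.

With a fixed-proportions technology, the cost-minimizing bundle uses no slack in either input: L/2 = M/5 = Y.
So L = 2·39 = 78 and M = 5·39 = 195.

L* = 78, M* = 195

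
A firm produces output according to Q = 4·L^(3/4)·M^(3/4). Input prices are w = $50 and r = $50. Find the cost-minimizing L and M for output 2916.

Cost minimization requires the marginal rate of technical substitution to equal the input-price ratio: MP_L/MP_M = w/r.
Here MP_L/MP_M = (3/4)·(M/L)/(3/4) = (M/L). Setting this equal to 50/50 = 1 gives M = L.
Substituting into Q = 2916: 4·L^(3/4)·(L)^(3/4) = 2916.
Solving, L = 81 and M = 81.

L* = 81, M* = 81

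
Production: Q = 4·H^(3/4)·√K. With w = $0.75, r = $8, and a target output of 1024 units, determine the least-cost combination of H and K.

H* = 256, K* = 16

Cost minimization requires the marginal rate of technical substitution to equal the input-price ratio: MP_H/MP_K = w/r.
Here MP_H/MP_K = (3/4)·(K/H)/(1/2) = 1.5·(K/H). Setting this equal to 0.75/8 = 0.09375 gives K = 0.0625H.
Substituting into Q = 1024: 4·H^(3/4)·(0.0625H)^(1/2) = 1024.
Solving, H = 256 and K = 16.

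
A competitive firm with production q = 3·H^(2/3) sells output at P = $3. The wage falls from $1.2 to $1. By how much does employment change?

ΔH = 91

From P·MP_H = w with MP_H = 2·H^(-1/3), the labor demand is H(w) = (6/w)^(3).
At w = 1.2: H = 125. At w = 1: H = 216.
ΔH = 216 − 125 = 91.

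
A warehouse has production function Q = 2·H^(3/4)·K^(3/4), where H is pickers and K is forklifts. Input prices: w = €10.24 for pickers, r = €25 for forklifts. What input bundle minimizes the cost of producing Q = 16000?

H* = 625, K* = 256

Cost minimization requires the marginal rate of technical substitution to equal the input-price ratio: MP_H/MP_K = w/r.
Here MP_H/MP_K = (3/4)·(K/H)/(3/4) = (K/H). Setting this equal to 10.24/25 = 0.4096 gives K = 0.4096H.
Substituting into Q = 16000: 2·H^(3/4)·(0.4096H)^(3/4) = 16000.
Solving, H = 625 and K = 256.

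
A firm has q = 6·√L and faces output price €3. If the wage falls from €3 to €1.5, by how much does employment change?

From P·MP_L = w with MP_L = 3·L^(-1/2), the labor demand is L(w) = (9/w)^(2).
At w = 3: L = 9. At w = 1.5: L = 36.
ΔL = 36 − 9 = 27.

ΔL = 27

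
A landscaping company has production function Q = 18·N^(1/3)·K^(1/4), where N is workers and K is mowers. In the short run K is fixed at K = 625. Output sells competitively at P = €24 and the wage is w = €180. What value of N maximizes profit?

With K = 625, MP_N = (1/3)·18·N^(-2/3)·625^(1/4) = 30·N^(-2/3).
Profit maximization for a price taker requires P·MP_N = w: 24·30·N^(-2/3) = 180.
So N^(-2/3) = 0.25, which gives N = 8.

N* = 8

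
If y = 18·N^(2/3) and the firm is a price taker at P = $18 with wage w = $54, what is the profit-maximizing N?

MP_N = (2/3)·18·N^(-1/3) = 12·N^(-1/3).
Profit maximization for a price taker requires P·MP_N = w: 18·12·N^(-1/3) = 54.
So N^(-1/3) = 0.25, which gives N = 64.

N* = 64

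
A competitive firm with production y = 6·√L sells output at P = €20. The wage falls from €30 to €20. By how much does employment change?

ΔL = 5

From P·MP_L = w with MP_L = 3·L^(-1/2), the labor demand is L(w) = (60/w)^(2).
At w = 30: L = 4. At w = 20: L = 9.
ΔL = 9 − 4 = 5.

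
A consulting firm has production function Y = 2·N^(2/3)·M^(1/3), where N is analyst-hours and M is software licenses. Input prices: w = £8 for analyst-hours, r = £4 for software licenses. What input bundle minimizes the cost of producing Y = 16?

Cost minimization requires the marginal rate of technical substitution to equal the input-price ratio: MP_N/MP_M = w/r.
Here MP_N/MP_M = (2/3)·(M/N)/(1/3) = 2·(M/N). Setting this equal to 8/4 = 2 gives M = N.
Substituting into Y = 16: 2·N^(2/3)·(N)^(1/3) = 16.
Solving, N = 8 and M = 8.

N* = 8, M* = 8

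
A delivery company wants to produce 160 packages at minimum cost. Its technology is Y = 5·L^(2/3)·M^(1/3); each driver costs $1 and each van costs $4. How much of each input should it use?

L* = 64, M* = 8

Cost minimization requires the marginal rate of technical substitution to equal the input-price ratio: MP_L/MP_M = w/r.
Here MP_L/MP_M = (2/3)·(M/L)/(1/3) = 2·(M/L). Setting this equal to 1/4 = 0.25 gives M = 0.125L.
Substituting into Y = 160: 5·L^(2/3)·(0.125L)^(1/3) = 160.
Solving, L = 64 and M = 8.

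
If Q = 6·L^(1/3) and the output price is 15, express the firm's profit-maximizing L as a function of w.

MP_L = (1/3)·6·L^(-2/3) = 2·L^(-2/3).
Setting P·MP_L = w: 30·L^(-2/3) = w.
Solving for L: L^(-2/3) = w/30, so L = (30/w)^(3/2).

L(w) = (30/w)^(3/2)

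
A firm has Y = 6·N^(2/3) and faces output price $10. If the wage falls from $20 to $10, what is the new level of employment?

N* = 64

From P·MP_N = w with MP_N = 4·N^(-1/3), the labor demand is N(w) = (40/w)^(3).
At w = 20: N = 8. At w = 10: N = 64.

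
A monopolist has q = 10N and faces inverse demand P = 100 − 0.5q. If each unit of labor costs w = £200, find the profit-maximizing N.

Marginal revenue from the inverse demand is MR = 100 − q.
The marginal product is MP_N = 10.
A monopolist hires until marginal revenue product equals the wage: MR·MP_N = w.
(100 − 10N)·10 = 200, so N = 8.

N* = 8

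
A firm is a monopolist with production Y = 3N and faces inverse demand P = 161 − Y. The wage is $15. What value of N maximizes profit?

N* = 26

Marginal revenue from the inverse demand is MR = 161 − 2Y.
The marginal product is MP_N = 3.
A monopolist hires until marginal revenue product equals the wage: MR·MP_N = w.
(161 − 6N)·3 = 15, so N = 26.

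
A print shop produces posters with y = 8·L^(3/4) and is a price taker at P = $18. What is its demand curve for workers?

MP_L = (3/4)·8·L^(-1/4) = 6·L^(-1/4).
Setting P·MP_L = w: 108·L^(-1/4) = w.
Solving for L: L^(-1/4) = w/108, so L = (108/w)^(4).

L(w) = (108/w)^(4)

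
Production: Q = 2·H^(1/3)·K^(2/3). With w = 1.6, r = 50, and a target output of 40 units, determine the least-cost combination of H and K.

H* = 125, K* = 8

Cost minimization requires the marginal rate of technical substitution to equal the input-price ratio: MP_H/MP_K = w/r.
Here MP_H/MP_K = (1/3)·(K/H)/(2/3) = 0.5·(K/H). Setting this equal to 1.6/50 = 0.032 gives K = 0.064H.
Substituting into Q = 40: 2·H^(1/3)·(0.064H)^(2/3) = 40.
Solving, H = 125 and K = 8.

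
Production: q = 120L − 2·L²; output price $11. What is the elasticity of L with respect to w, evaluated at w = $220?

From P·MP_L = w with MP_L = 120 − 4L, labor demand is L(w) = (120 − w/11)/4.
dL/dw = −1/(44) = -1/44.
At w = 220, L = 25, so ε = (dL/dw)·(w/L) = (-1/44)·(220/25) = -0.2.

ε = -0.2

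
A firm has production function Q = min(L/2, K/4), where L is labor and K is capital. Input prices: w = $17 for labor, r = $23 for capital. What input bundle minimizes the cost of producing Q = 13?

L* = 26, K* = 52

With a fixed-proportions technology, the cost-minimizing bundle uses no slack in either input: L/2 = K/4 = Q.
So L = 2·13 = 26 and K = 4·13 = 52.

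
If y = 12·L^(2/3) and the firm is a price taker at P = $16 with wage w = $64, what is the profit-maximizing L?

MP_L = (2/3)·12·L^(-1/3) = 8·L^(-1/3).
Profit maximization for a price taker requires P·MP_L = w: 16·8·L^(-1/3) = 64.
So L^(-1/3) = 0.5, which gives L = 8.

L* = 8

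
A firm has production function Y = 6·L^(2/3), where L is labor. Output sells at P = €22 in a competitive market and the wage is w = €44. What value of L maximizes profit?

MP_L = (2/3)·6·L^(-1/3) = 4·L^(-1/3).
Profit maximization for a price taker requires P·MP_L = w: 22·4·L^(-1/3) = 44.
So L^(-1/3) = 0.5, which gives L = 8.

L* = 8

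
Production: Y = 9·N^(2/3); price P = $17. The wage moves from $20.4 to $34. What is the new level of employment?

N* = 27

From P·MP_N = w with MP_N = 6·N^(-1/3), the labor demand is N(w) = (102/w)^(3).
At w = 20.4: N = 125. At w = 34: N = 27.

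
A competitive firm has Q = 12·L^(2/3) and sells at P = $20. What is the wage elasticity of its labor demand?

ε = -3

MP_L = (2/3)·12·L^(-1/3), so P·MP_L = w gives 160·L^(-1/3) = w.
Solving, L(w) = (160/w)^(3). This is a constant-elasticity form: L ∝ w^(−3), so ε = −3.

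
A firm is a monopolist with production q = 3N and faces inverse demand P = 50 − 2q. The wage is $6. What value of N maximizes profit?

Marginal revenue from the inverse demand is MR = 50 − 4q.
The marginal product is MP_N = 3.
A monopolist hires until marginal revenue product equals the wage: MR·MP_N = w.
(50 − 12N)·3 = 6, so N = 4.

N* = 4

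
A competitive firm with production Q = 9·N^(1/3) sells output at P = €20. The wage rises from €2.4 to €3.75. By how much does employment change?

From P·MP_N = w with MP_N = 3·N^(-2/3), the labor demand is N(w) = (60/w)^(3/2).
At w = 2.4: N = 125. At w = 3.75: N = 64.
ΔN = 64 − 125 = -61.

ΔN = -61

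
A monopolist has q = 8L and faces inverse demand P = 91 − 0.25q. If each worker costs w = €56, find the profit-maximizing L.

Marginal revenue from the inverse demand is MR = 91 − 0.5q.
The marginal product is MP_L = 8.
A monopolist hires until marginal revenue product equals the wage: MR·MP_L = w.
(91 − 4L)·8 = 56, so L = 21.

L* = 21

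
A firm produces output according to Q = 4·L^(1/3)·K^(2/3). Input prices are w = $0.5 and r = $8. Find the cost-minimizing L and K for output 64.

Cost minimization requires the marginal rate of technical substitution to equal the input-price ratio: MP_L/MP_K = w/r.
Here MP_L/MP_K = (1/3)·(K/L)/(2/3) = 0.5·(K/L). Setting this equal to 0.5/8 = 0.0625 gives K = 0.125L.
Substituting into Q = 64: 4·L^(1/3)·(0.125L)^(2/3) = 64.
Solving, L = 64 and K = 8.

L* = 64, K* = 8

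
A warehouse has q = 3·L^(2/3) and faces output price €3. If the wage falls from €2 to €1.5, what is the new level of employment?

From P·MP_L = w with MP_L = 2·L^(-1/3), the labor demand is L(w) = (6/w)^(3).
At w = 2: L = 27. At w = 1.5: L = 64.

L* = 64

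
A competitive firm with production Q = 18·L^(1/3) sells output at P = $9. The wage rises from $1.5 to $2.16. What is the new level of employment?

L* = 125

From P·MP_L = w with MP_L = 6·L^(-2/3), the labor demand is L(w) = (54/w)^(3/2).
At w = 1.5: L = 216. At w = 2.16: L = 125.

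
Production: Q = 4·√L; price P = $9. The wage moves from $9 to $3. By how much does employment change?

ΔL = 32

From P·MP_L = w with MP_L = 2·L^(-1/2), the labor demand is L(w) = (18/w)^(2).
At w = 9: L = 4. At w = 3: L = 36.
ΔL = 36 − 4 = 32.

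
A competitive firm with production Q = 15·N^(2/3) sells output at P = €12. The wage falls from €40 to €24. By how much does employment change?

ΔN = 98

From P·MP_N = w with MP_N = 10·N^(-1/3), the labor demand is N(w) = (120/w)^(3).
At w = 40: N = 27. At w = 24: N = 125.
ΔN = 125 − 27 = 98.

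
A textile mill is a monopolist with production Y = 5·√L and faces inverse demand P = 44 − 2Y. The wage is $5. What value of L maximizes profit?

Marginal revenue from the inverse demand is MR = 44 − 4Y.
The marginal product is MP_L = 2.5·L^(-1/2).
A monopolist hires until marginal revenue product equals the wage: MR·MP_L = w.
At L, Y = 5·√L. Substituting and solving: (44 − 20·√L)·2.5·L^(-1/2) = 5 gives L = 4.

L* = 4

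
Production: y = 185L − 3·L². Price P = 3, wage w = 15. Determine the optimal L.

L* = 30

The marginal product of L is MP_L = 185 − 6L.
A price-taking firm hires until the value of the marginal product equals the wage: P·MP_L = w, so 3·(185 − 6L) = 15.
Then 185 − 6L = 5, giving L = 30.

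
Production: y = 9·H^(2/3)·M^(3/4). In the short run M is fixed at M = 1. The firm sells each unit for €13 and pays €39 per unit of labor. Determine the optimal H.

With M = 1, MP_H = (2/3)·9·H^(-1/3)·1^(3/4) = 6·H^(-1/3).
Profit maximization for a price taker requires P·MP_H = w: 13·6·H^(-1/3) = 39.
So H^(-1/3) = 0.5, which gives H = 8.

H* = 8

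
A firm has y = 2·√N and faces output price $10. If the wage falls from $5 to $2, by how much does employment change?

ΔN = 21

From P·MP_N = w with MP_N = N^(-1/2), the labor demand is N(w) = (10/w)^(2).
At w = 5: N = 4. At w = 2: N = 25.
ΔN = 25 − 4 = 21.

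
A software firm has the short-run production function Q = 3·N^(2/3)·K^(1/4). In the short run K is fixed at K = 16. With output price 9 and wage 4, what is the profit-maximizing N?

With K = 16, MP_N = (2/3)·3·N^(-1/3)·16^(1/4) = 4·N^(-1/3).
Profit maximization for a price taker requires P·MP_N = w: 9·4·N^(-1/3) = 4.
So N^(-1/3) = 1/9, which gives N = 729.

N* = 729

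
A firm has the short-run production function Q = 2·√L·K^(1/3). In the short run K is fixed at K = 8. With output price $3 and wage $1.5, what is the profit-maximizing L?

With K = 8, MP_L = (1/2)·2·L^(-1/2)·8^(1/3) = 2·L^(-1/2).
Profit maximization for a price taker requires P·MP_L = w: 3·2·L^(-1/2) = 1.5.
So L^(-1/2) = 0.25, which gives L = 16.

L* = 16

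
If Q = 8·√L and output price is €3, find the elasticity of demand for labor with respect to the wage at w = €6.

ε = -2

MP_L = (1/2)·8·L^(-1/2), so P·MP_L = w gives 12·L^(-1/2) = w.
Solving, L(w) = (12/w)^(2). This is a constant-elasticity form: L ∝ w^(−2), so ε = −2.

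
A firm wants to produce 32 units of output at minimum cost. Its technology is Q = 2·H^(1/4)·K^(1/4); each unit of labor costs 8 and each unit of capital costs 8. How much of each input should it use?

Cost minimization requires the marginal rate of technical substitution to equal the input-price ratio: MP_H/MP_K = w/r.
Here MP_H/MP_K = (1/4)·(K/H)/(1/4) = (K/H). Setting this equal to 8/8 = 1 gives K = H.
Substituting into Q = 32: 2·H^(1/4)·(H)^(1/4) = 32.
Solving, H = 256 and K = 256.

H* = 256, K* = 256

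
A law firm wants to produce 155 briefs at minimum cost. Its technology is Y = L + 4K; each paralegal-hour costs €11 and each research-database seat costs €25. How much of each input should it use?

The inputs are perfect substitutes, so the firm uses whichever has the lower cost per unit of output.
Cost per unit of output via L is 11; via K it is 6.25. K is cheaper.
Producing Y = 155 with K alone: L = 0, K = 38.75.

L* = 0, K* = 38.75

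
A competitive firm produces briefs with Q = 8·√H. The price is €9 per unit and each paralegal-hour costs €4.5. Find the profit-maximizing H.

H* = 64

MP_H = (1/2)·8·H^(-1/2) = 4·H^(-1/2).
Profit maximization for a price taker requires P·MP_H = w: 9·4·H^(-1/2) = 4.5.
So H^(-1/2) = 0.125, which gives H = 64.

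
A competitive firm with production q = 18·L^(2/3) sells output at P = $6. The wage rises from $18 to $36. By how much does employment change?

From P·MP_L = w with MP_L = 12·L^(-1/3), the labor demand is L(w) = (72/w)^(3).
At w = 18: L = 64. At w = 36: L = 8.
ΔL = 8 − 64 = -56.

ΔL = -56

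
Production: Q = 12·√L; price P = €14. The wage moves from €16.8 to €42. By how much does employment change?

ΔL = -21

From P·MP_L = w with MP_L = 6·L^(-1/2), the labor demand is L(w) = (84/w)^(2).
At w = 16.8: L = 25. At w = 42: L = 4.
ΔL = 4 − 25 = -21.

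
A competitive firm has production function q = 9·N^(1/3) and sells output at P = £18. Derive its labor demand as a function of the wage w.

N(w) = (54/w)^(3/2)

MP_N = (1/3)·9·N^(-2/3) = 3·N^(-2/3).
Setting P·MP_N = w: 54·N^(-2/3) = w.
Solving for N: N^(-2/3) = w/54, so N = (54/w)^(3/2).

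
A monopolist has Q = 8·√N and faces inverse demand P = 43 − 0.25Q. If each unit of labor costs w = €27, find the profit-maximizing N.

Marginal revenue from the inverse demand is MR = 43 − 0.5Q.
The marginal product is MP_N = 4·N^(-1/2).
A monopolist hires until marginal revenue product equals the wage: MR·MP_N = w.
At N, Q = 8·√N. Substituting and solving: (43 − 4·√N)·4·N^(-1/2) = 27 gives N = 16.

N* = 16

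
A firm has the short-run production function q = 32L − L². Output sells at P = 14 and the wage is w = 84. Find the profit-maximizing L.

L* = 13

The marginal product of L is MP_L = 32 − 2L.
A price-taking firm hires until the value of the marginal product equals the wage: P·MP_L = w, so 14·(32 − 2L) = 84.
Then 32 − 2L = 6, giving L = 13.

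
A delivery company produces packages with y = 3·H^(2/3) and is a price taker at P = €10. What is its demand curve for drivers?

MP_H = (2/3)·3·H^(-1/3) = 2·H^(-1/3).
Setting P·MP_H = w: 20·H^(-1/3) = w.
Solving for H: H^(-1/3) = w/20, so H = (20/w)^(3).

H(w) = 8000/w³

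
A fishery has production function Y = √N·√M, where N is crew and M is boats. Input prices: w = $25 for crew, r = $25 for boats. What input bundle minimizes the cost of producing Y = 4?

Cost minimization requires the marginal rate of technical substitution to equal the input-price ratio: MP_N/MP_M = w/r.
Here MP_N/MP_M = (1/2)·(M/N)/(1/2) = (M/N). Setting this equal to 25/25 = 1 gives M = N.
Substituting into Y = 4: N^(1/2)·(N)^(1/2) = 4.
Solving, N = 4 and M = 4.

N* = 4, M* = 4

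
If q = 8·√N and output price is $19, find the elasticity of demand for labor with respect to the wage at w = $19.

ε = -2

MP_N = (1/2)·8·N^(-1/2), so P·MP_N = w gives 76·N^(-1/2) = w.
Solving, N(w) = (76/w)^(2). This is a constant-elasticity form: N ∝ w^(−2), so ε = −2.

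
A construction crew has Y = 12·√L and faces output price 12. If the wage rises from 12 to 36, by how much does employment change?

From P·MP_L = w with MP_L = 6·L^(-1/2), the labor demand is L(w) = (72/w)^(2).
At w = 12: L = 36. At w = 36: L = 4.
ΔL = 4 − 36 = -32.

ΔL = -32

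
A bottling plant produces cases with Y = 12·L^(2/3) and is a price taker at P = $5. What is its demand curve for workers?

MP_L = (2/3)·12·L^(-1/3) = 8·L^(-1/3).
Setting P·MP_L = w: 40·L^(-1/3) = w.
Solving for L: L^(-1/3) = w/40, so L = (40/w)^(3).

L(w) = 64000/w³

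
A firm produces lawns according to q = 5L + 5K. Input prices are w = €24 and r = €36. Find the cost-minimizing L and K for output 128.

L* = 25.6, K* = 0

The inputs are perfect substitutes, so the firm uses whichever has the lower cost per unit of output.
Cost per unit of output via L is w/5 = 4.8; via K it is r/5 = 7.2. L is cheaper.
Producing q = 128 with L alone: L = 25.6, K = 0.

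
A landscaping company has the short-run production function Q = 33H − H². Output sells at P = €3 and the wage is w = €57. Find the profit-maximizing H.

The marginal product of H is MP_H = 33 − 2H.
A price-taking firm hires until the value of the marginal product equals the wage: P·MP_H = w, so 3·(33 − 2H) = 57.
Then 33 − 2H = 19, giving H = 7.

H* = 7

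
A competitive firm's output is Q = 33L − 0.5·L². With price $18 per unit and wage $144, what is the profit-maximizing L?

The marginal product of L is MP_L = 33 − L.
A price-taking firm hires until the value of the marginal product equals the wage: P·MP_L = w, so 18·(33 − L) = 144.
Then 33 − L = 8, giving L = 25.

L* = 25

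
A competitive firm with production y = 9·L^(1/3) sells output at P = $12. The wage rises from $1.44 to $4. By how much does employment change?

ΔL = -98

From P·MP_L = w with MP_L = 3·L^(-2/3), the labor demand is L(w) = (36/w)^(3/2).
At w = 1.44: L = 125. At w = 4: L = 27.
ΔL = 27 − 125 = -98.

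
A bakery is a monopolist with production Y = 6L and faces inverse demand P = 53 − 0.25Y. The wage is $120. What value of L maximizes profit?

L* = 11

Marginal revenue from the inverse demand is MR = 53 − 0.5Y.
The marginal product is MP_L = 6.
A monopolist hires until marginal revenue product equals the wage: MR·MP_L = w.
(53 − 3L)·6 = 120, so L = 11.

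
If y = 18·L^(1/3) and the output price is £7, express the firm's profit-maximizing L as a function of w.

L(w) = (42/w)^(3/2)

MP_L = (1/3)·18·L^(-2/3) = 6·L^(-2/3).
Setting P·MP_L = w: 42·L^(-2/3) = w.
Solving for L: L^(-2/3) = w/42, so L = (42/w)^(3/2).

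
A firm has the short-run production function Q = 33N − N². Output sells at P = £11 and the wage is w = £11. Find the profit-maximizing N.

The marginal product of N is MP_N = 33 − 2N.
A price-taking firm hires until the value of the marginal product equals the wage: P·MP_N = w, so 11·(33 − 2N) = 11.
Then 33 − 2N = 1, giving N = 16.

N* = 16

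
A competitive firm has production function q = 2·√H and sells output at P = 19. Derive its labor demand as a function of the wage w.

H(w) = 361/w²

MP_H = (1/2)·2·H^(-1/2) = H^(-1/2).
Setting P·MP_H = w: 19·H^(-1/2) = w.
Solving for H: H^(-1/2) = w/19, so H = (19/w)^(2).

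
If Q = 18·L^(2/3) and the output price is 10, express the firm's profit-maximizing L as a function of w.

MP_L = (2/3)·18·L^(-1/3) = 12·L^(-1/3).
Setting P·MP_L = w: 120·L^(-1/3) = w.
Solving for L: L^(-1/3) = w/120, so L = (120/w)^(3).

L(w) = 1728000/w³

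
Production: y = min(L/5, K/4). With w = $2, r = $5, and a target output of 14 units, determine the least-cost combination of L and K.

L* = 70, K* = 56

With a fixed-proportions technology, the cost-minimizing bundle uses no slack in either input: L/5 = K/4 = y.
So L = 5·14 = 70 and K = 4·14 = 56.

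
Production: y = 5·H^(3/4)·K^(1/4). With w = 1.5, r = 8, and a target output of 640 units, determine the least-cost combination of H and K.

Cost minimization requires the marginal rate of technical substitution to equal the input-price ratio: MP_H/MP_K = w/r.
Here MP_H/MP_K = (3/4)·(K/H)/(1/4) = 3·(K/H). Setting this equal to 1.5/8 = 0.1875 gives K = 0.0625H.
Substituting into y = 640: 5·H^(3/4)·(0.0625H)^(1/4) = 640.
Solving, H = 256 and K = 16.

H* = 256, K* = 16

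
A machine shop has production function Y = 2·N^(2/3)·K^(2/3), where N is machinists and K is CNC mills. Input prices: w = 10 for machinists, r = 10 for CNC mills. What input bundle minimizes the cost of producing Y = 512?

Cost minimization requires the marginal rate of technical substitution to equal the input-price ratio: MP_N/MP_K = w/r.
Here MP_N/MP_K = (2/3)·(K/N)/(2/3) = (K/N). Setting this equal to 10/10 = 1 gives K = N.
Substituting into Y = 512: 2·N^(2/3)·(N)^(2/3) = 512.
Solving, N = 64 and K = 64.

N* = 64, K* = 64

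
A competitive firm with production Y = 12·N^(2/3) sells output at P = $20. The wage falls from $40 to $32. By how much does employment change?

ΔN = 61

From P·MP_N = w with MP_N = 8·N^(-1/3), the labor demand is N(w) = (160/w)^(3).
At w = 40: N = 64. At w = 32: N = 125.
ΔN = 125 − 64 = 61.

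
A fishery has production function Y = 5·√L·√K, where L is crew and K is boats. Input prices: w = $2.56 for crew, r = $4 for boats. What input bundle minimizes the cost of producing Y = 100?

L* = 25, K* = 16

Cost minimization requires the marginal rate of technical substitution to equal the input-price ratio: MP_L/MP_K = w/r.
Here MP_L/MP_K = (1/2)·(K/L)/(1/2) = (K/L). Setting this equal to 2.56/4 = 0.64 gives K = 0.64L.
Substituting into Y = 100: 5·L^(1/2)·(0.64L)^(1/2) = 100.
Solving, L = 25 and K = 16.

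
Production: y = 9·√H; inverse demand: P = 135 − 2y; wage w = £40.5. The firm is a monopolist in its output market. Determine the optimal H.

Marginal revenue from the inverse demand is MR = 135 − 4y.
The marginal product is MP_H = 4.5·H^(-1/2).
A monopolist hires until marginal revenue product equals the wage: MR·MP_H = w.
At H, y = 9·√H. Substituting and solving: (135 − 36·√H)·4.5·H^(-1/2) = 40.5 gives H = 9.

H* = 9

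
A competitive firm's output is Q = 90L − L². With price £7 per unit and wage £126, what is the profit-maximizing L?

L* = 36

The marginal product of L is MP_L = 90 − 2L.
A price-taking firm hires until the value of the marginal product equals the wage: P·MP_L = w, so 7·(90 − 2L) = 126.
Then 90 − 2L = 18, giving L = 36.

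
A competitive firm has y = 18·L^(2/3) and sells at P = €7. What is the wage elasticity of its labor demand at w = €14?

MP_L = (2/3)·18·L^(-1/3), so P·MP_L = w gives 84·L^(-1/3) = w.
Solving, L(w) = (84/w)^(3). This is a constant-elasticity form: L ∝ w^(−3), so ε = −3.

ε = -3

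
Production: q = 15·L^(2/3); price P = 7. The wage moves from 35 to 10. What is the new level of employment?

From P·MP_L = w with MP_L = 10·L^(-1/3), the labor demand is L(w) = (70/w)^(3).
At w = 35: L = 8. At w = 10: L = 343.

L* = 343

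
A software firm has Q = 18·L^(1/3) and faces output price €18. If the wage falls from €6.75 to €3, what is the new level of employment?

From P·MP_L = w with MP_L = 6·L^(-2/3), the labor demand is L(w) = (108/w)^(3/2).
At w = 6.75: L = 64. At w = 3: L = 216.

L* = 216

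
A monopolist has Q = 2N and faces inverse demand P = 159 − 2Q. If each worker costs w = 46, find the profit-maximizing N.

N* = 17

Marginal revenue from the inverse demand is MR = 159 − 4Q.
The marginal product is MP_N = 2.
A monopolist hires until marginal revenue product equals the wage: MR·MP_N = w.
(159 − 8N)·2 = 46, so N = 17.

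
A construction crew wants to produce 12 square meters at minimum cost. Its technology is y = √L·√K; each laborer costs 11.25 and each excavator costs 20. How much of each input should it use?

L* = 16, K* = 9

Cost minimization requires the marginal rate of technical substitution to equal the input-price ratio: MP_L/MP_K = w/r.
Here MP_L/MP_K = (1/2)·(K/L)/(1/2) = (K/L). Setting this equal to 11.25/20 = 0.5625 gives K = 0.5625L.
Substituting into y = 12: L^(1/2)·(0.5625L)^(1/2) = 12.
Solving, L = 16 and K = 9.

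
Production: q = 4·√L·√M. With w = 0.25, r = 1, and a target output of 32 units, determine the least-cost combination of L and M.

Cost minimization requires the marginal rate of technical substitution to equal the input-price ratio: MP_L/MP_M = w/r.
Here MP_L/MP_M = (1/2)·(M/L)/(1/2) = (M/L). Setting this equal to 0.25/1 = 0.25 gives M = 0.25L.
Substituting into q = 32: 4·L^(1/2)·(0.25L)^(1/2) = 32.
Solving, L = 16 and M = 4.

L* = 16, M* = 4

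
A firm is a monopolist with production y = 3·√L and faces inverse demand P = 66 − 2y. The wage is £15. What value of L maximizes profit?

Marginal revenue from the inverse demand is MR = 66 − 4y.
The marginal product is MP_L = 1.5·L^(-1/2).
A monopolist hires until marginal revenue product equals the wage: MR·MP_L = w.
At L, y = 3·√L. Substituting and solving: (66 − 12·√L)·1.5·L^(-1/2) = 15 gives L = 9.

L* = 9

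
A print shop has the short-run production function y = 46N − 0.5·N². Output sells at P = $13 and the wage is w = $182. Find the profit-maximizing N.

N* = 32

The marginal product of N is MP_N = 46 − N.
A price-taking firm hires until the value of the marginal product equals the wage: P·MP_N = w, so 13·(46 − N) = 182.
Then 46 − N = 14, giving N = 32.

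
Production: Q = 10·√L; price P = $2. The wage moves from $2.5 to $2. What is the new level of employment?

L* = 25

From P·MP_L = w with MP_L = 5·L^(-1/2), the labor demand is L(w) = (10/w)^(2).
At w = 2.5: L = 16. At w = 2: L = 25.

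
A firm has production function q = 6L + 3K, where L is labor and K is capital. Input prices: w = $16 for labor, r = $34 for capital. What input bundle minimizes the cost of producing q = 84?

The inputs are perfect substitutes, so the firm uses whichever has the lower cost per unit of output.
Cost per unit of output via L is w/6 = 8/3; via K it is r/3 = 34/3. L is cheaper.
Producing q = 84 with L alone: L = 14, K = 0.

L* = 14, K* = 0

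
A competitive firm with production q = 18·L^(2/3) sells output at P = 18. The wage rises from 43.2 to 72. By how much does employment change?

ΔL = -98

From P·MP_L = w with MP_L = 12·L^(-1/3), the labor demand is L(w) = (216/w)^(3).
At w = 43.2: L = 125. At w = 72: L = 27.
ΔL = 27 − 125 = -98.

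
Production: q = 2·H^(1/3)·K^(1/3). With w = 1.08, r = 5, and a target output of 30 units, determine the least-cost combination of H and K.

Cost minimization requires the marginal rate of technical substitution to equal the input-price ratio: MP_H/MP_K = w/r.
Here MP_H/MP_K = (1/3)·(K/H)/(1/3) = (K/H). Setting this equal to 1.08/5 = 0.216 gives K = 0.216H.
Substituting into q = 30: 2·H^(1/3)·(0.216H)^(1/3) = 30.
Solving, H = 125 and K = 27.

H* = 125, K* = 27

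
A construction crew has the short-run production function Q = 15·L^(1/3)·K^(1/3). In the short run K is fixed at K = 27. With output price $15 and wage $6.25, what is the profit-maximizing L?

With K = 27, MP_L = (1/3)·15·L^(-2/3)·27^(1/3) = 15·L^(-2/3).
Profit maximization for a price taker requires P·MP_L = w: 15·15·L^(-2/3) = 6.25.
So L^(-2/3) = 1/36, which gives L = 216.

L* = 216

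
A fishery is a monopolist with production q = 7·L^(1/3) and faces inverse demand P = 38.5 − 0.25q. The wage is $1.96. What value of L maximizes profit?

L* = 125

Marginal revenue from the inverse demand is MR = 38.5 − 0.5q.
The marginal product is MP_L = (7/3)·L^(-2/3).
A monopolist hires until marginal revenue product equals the wage: MR·MP_L = w.
At L, q = 7·L^(1/3). Substituting and solving: (38.5 − 3.5·L^(1/3))·(7/3)·L^(-2/3) = 1.96 gives L = 125.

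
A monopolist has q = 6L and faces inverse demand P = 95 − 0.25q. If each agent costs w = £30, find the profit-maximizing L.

L* = 30

Marginal revenue from the inverse demand is MR = 95 − 0.5q.
The marginal product is MP_L = 6.
A monopolist hires until marginal revenue product equals the wage: MR·MP_L = w.
(95 − 3L)·6 = 30, so L = 30.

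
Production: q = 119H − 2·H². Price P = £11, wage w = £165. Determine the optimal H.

The marginal product of H is MP_H = 119 − 4H.
A price-taking firm hires until the value of the marginal product equals the wage: P·MP_H = w, so 11·(119 − 4H) = 165.
Then 119 − 4H = 15, giving H = 26.

H* = 26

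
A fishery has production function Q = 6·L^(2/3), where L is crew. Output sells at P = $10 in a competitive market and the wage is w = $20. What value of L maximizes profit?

MP_L = (2/3)·6·L^(-1/3) = 4·L^(-1/3).
Profit maximization for a price taker requires P·MP_L = w: 10·4·L^(-1/3) = 20.
So L^(-1/3) = 0.5, which gives L = 8.

L* = 8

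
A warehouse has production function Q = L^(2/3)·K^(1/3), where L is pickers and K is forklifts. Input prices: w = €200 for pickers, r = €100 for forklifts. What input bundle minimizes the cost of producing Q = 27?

L* = 27, K* = 27

Cost minimization requires the marginal rate of technical substitution to equal the input-price ratio: MP_L/MP_K = w/r.
Here MP_L/MP_K = (2/3)·(K/L)/(1/3) = 2·(K/L). Setting this equal to 200/100 = 2 gives K = L.
Substituting into Q = 27: L^(2/3)·(L)^(1/3) = 27.
Solving, L = 27 and K = 27.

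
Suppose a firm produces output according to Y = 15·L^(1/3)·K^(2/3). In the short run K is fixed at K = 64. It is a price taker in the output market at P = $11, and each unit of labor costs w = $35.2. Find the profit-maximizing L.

With K = 64, MP_L = (1/3)·15·L^(-2/3)·64^(2/3) = 80·L^(-2/3).
Profit maximization for a price taker requires P·MP_L = w: 11·80·L^(-2/3) = 35.2.
So L^(-2/3) = 0.04, which gives L = 125.

L* = 125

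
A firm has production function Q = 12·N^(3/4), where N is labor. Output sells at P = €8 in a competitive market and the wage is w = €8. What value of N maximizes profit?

N* = 6561

MP_N = (3/4)·12·N^(-1/4) = 9·N^(-1/4).
Profit maximization for a price taker requires P·MP_N = w: 8·9·N^(-1/4) = 8.
So N^(-1/4) = 1/9, which gives N = 6561.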